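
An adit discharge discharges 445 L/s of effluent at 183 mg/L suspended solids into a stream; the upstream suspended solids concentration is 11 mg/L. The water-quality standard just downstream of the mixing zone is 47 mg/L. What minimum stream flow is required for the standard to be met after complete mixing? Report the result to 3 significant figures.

1680 L/s

Set C_mix = 47: (Q·11.00 + 445.0·183.0) / (Q + 445.0) = 47
→ Q = 445.0·(183.0 − 47)/(47 − 11.00) = 1681 L/s.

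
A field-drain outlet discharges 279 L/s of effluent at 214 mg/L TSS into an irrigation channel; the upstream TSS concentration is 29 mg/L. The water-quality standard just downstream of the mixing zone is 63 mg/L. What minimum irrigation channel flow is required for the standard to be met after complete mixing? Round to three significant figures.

1240 L/s

Set C_mix = 63: (Q·29.00 + 279.0·214.0) / (Q + 279.0) = 63
→ Q = 279.0·(214.0 − 63)/(63 − 29.00) = 1239 L/s.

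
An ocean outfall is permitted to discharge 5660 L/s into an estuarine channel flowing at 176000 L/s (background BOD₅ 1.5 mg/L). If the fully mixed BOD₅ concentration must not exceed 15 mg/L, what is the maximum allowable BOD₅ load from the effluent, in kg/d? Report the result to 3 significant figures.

Mass balance at the limit: 176000·1.500 + 5660·Cₑ = 181700·15 → Cₑ = 434.8 mg/L.
5660 L/s = 5.660 m³/s. Load = 5.660 m³/s × 434.8 g/m³ × 86 400 s/d = 212600 kg/d.

213000 kg/d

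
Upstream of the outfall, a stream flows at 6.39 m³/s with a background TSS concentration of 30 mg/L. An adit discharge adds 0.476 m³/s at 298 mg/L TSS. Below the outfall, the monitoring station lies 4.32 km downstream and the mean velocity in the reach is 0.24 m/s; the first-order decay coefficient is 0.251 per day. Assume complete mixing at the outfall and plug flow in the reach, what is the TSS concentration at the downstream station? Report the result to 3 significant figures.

46.1 mg/L

Mixed concentration C = ΣQC/ΣQ = (6.390·30.00 + 0.4760·298.0) / 6.866 = 333.5/6.866 = 48.58 mg/L.
Travel time t = 4.32·1000 / 0.24 = 18000 s = 5.000 h.
Decay over the reach: 48.58·exp(−kt) = 48.58·0.9491 = 46.10 mg/L.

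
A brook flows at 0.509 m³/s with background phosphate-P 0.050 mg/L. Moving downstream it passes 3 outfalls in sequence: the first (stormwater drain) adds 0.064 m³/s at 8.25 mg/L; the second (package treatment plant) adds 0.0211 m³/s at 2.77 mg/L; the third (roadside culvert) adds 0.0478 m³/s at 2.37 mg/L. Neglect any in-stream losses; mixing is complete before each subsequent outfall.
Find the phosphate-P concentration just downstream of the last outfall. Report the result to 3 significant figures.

Outfall 1: combined Q = 0.5730 m³/s; C = (0.5090·0.05000 + 0.06400·8.250)/0.5730 = 0.9659 mg/L.
Outfall 2: combined Q = 0.5941 m³/s; C = (0.5730·0.9659 + 0.02110·2.770)/0.5941 = 1.030 mg/L.
Outfall 3: combined Q = 0.6419 m³/s; C = (0.5941·1.030 + 0.04780·2.370)/0.6419 = 1.130 mg/L.

1.13 mg/L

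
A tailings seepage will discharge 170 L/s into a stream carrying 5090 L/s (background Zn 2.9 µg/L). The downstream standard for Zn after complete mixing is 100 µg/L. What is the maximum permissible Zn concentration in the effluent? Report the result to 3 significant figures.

3010 µg/L

At the limit, (Qr·Cr + Qe·Cₑ)/(Qr + Qe) = 100:
Cₑ = (5260·100 − 5090·2.900) / 170.0 = 3007 µg/L.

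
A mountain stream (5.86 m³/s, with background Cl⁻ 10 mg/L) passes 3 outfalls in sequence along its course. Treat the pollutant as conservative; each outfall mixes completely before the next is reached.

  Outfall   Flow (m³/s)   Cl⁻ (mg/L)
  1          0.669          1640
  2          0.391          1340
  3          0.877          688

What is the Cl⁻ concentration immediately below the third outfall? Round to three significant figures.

293 mg/L

Below outfall 1: Q → 6.529 m³/s, C = (5.860·10.00 + 0.6690·1640)/6.529 = 177.0 mg/L.
Below outfall 2: Q → 6.920 m³/s, C = (6.529·177.0 + 0.3910·1340)/6.920 = 242.7 mg/L.
Below outfall 3: Q → 7.797 m³/s, C = (6.920·242.7 + 0.8770·688.0)/7.797 = 292.8 mg/L.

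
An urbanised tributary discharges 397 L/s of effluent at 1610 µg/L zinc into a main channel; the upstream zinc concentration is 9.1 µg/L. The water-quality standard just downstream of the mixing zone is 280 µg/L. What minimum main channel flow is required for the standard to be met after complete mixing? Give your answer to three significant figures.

Set C_mix = 280: (Q·9.100 + 397.0·1610) / (Q + 397.0) = 280
→ Q = 397.0·(1610 − 280)/(280 − 9.100) = 1949 L/s.

1950 L/s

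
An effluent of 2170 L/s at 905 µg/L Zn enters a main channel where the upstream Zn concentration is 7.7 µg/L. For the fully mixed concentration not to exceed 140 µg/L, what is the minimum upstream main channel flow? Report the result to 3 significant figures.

12500 L/s

Set C_mix = 140: (Q·7.700 + 2170·905.0) / (Q + 2170) = 140
→ Q = 2170·(905.0 − 140)/(140 − 7.700) = 12550 L/s.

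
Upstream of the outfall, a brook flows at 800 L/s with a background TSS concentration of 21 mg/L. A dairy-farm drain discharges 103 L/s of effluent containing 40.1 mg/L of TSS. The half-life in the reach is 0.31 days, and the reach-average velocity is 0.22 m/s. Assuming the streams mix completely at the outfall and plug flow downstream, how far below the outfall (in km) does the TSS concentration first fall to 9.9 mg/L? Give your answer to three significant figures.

7.23 km

Conservation of mass: C = (800.0·21.00 + 103.0·40.10) / 903.0 = 20930/903.0 = 23.18 mg/L.
Half-life 0.31 d → k = ln 2 / 0.31 = 2.236 d⁻¹.
Set 23.18·exp(−k·t) = 9.9 → t = ln(23.18/9.9)/k = 32870 s = 9.131 h.
Distance = v·t = 0.22·32870 = 7232 m = 7.232 km.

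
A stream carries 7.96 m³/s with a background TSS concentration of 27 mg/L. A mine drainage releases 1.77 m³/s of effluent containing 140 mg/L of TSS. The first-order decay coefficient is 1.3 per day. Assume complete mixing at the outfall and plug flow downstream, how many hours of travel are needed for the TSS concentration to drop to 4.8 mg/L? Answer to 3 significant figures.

Flow-weighted average: C = (7.960·27.00 + 1.770·140.0) / 9.730 = 462.7/9.730 = 47.56 mg/L.
47.56·exp(−k·t) = 4.8 → t = ln(47.56/4.8)/k = 152400 s = 42.34 h.

42.3 h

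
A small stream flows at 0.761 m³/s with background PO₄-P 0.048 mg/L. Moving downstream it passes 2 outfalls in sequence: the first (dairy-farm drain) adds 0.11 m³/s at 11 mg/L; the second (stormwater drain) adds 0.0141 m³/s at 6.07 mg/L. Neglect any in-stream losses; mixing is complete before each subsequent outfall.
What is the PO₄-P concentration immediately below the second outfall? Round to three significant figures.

1.51 mg/L

Below outfall 1: Q → 0.8710 m³/s, C = (0.7610·0.04800 + 0.1100·11.00)/0.8710 = 1.431 mg/L.
Below outfall 2: Q → 0.8851 m³/s, C = (0.8710·1.431 + 0.01410·6.070)/0.8851 = 1.505 mg/L.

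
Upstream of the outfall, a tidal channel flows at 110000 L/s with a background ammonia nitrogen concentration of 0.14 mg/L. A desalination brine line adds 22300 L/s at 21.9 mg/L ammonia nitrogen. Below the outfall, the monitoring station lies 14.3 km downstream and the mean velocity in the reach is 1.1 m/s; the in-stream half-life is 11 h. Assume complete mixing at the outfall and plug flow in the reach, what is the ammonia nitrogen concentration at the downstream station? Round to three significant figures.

3.03 mg/L

Mass balance: C = (110000·0.1400 + 22300·21.90) / 132300 = 503800/132300 = 3.808 mg/L.
Travel time t = 14.3·1000 / 1.1 = 13000 s = 3.611 h.
Half-life 11 h → k = ln 2 / 11 = 0.06301 h⁻¹ = 1.512 d⁻¹.
After decay, C = 3.808 × e^(−kt) = 3.808 × 0.7965 = 3.033 mg/L.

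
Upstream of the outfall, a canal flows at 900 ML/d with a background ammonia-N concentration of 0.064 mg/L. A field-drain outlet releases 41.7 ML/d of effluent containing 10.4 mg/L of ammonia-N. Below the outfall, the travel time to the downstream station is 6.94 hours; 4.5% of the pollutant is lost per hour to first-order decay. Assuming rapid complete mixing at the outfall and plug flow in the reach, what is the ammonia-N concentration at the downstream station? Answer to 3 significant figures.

0.379 mg/L

Mass balance: C = (900.0·0.06400 + 41.70·10.40) / 941.7 = 491.3/941.7 = 0.5217 mg/L.
4.5%/h lost → k = −ln(1 − 0.045) = 0.04604 h⁻¹.
Decay over the reach: 0.5217·exp(−kt) = 0.5217·0.7265 = 0.3790 mg/L.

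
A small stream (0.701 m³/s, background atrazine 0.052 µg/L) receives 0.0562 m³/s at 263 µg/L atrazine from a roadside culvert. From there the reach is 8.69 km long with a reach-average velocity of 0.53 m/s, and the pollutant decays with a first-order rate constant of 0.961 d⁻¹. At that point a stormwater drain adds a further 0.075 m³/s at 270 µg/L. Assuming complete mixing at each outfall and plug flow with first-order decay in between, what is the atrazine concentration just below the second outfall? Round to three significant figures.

39.2 µg/L

Mixed concentration C = ΣQC/ΣQ = (0.7010·0.05200 + 0.05620·263.0) / 0.7572 = 14.82/0.7572 = 19.57 µg/L; combined flow 0.7572 m³/s.
Travel time t = 8.69·1000 / 0.53 = 16400 s = 4.555 h.
Applying C = C₀e^(−kt): 19.57 × 0.8333 = 16.31 µg/L.
At the second outfall, C = (0.7572·16.31 + 0.07500·270.0) / (0.7572 + 0.07500) = 39.17 µg/L.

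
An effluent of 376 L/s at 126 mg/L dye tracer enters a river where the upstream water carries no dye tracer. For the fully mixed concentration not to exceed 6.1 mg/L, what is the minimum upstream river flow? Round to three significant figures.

Set C_mix = 6.1: (Q·0 + 376.0·126.0) / (Q + 376.0) = 6.1
→ Q = 376.0·(126.0 − 6.1)/(6.1 − 0) = 7391 L/s.

7390 L/s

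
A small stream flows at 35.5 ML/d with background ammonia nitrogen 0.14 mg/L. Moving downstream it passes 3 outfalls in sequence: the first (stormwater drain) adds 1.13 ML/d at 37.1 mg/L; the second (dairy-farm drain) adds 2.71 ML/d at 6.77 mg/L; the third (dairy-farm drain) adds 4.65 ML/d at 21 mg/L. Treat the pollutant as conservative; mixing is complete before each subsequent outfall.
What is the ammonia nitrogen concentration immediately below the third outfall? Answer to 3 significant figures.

Outfall 1: combined Q = 36.63 ML/d; C = (35.50·0.1400 + 1.130·37.10)/36.63 = 1.280 mg/L.
Outfall 2: combined Q = 39.34 ML/d; C = (36.63·1.280 + 2.710·6.770)/39.34 = 1.658 mg/L.
Outfall 3: combined Q = 43.99 ML/d; C = (39.34·1.658 + 4.650·21.00)/43.99 = 3.703 mg/L.

3.70 mg/L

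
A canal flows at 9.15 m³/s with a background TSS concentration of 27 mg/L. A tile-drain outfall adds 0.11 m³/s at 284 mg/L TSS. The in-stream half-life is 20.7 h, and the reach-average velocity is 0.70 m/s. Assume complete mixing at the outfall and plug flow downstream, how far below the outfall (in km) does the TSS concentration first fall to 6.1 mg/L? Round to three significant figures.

After mixing, C = (9.150·27.00 + 0.1100·284.0) / 9.260 = 278.3/9.260 = 30.05 mg/L.
Half-life 20.7 h → k = ln 2 / 20.7 = 0.03349 h⁻¹ = 0.8036 d⁻¹.
Set 30.05·exp(−k·t) = 6.1 → t = ln(30.05/6.1)/k = 171400 s = 47.62 h.
Distance = v·t = 0.70·171400 = 120000 m = 120.0 km.

120 km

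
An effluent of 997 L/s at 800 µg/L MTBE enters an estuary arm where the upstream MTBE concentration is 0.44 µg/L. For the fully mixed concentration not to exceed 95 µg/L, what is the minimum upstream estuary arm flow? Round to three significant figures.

7430 L/s

Set C_mix = 95: (Q·0.4400 + 997.0·800.0) / (Q + 997.0) = 95
→ Q = 997.0·(800.0 − 95)/(95 − 0.4400) = 7433 L/s.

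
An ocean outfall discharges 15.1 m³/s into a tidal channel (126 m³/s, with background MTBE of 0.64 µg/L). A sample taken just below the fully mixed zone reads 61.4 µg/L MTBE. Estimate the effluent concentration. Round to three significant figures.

Mass balance: 126.0·0.6400 + 15.10·Cₑ = 141.1·61.40
→ Cₑ = (141.1·61.40 − 126.0·0.6400) / 15.10 = 568.4 µg/L.

568 µg/L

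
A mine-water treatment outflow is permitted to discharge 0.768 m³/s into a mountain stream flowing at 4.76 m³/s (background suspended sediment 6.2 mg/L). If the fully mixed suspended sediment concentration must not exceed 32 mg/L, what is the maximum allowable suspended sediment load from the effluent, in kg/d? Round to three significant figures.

12700 kg/d

Mass balance at the limit: 4.760·6.200 + 0.7680·Cₑ = 5.528·32 → Cₑ = 191.9 mg/L.
Load = 0.7680 m³/s × 191.9 g/m³ × 86 400 s/d = 12730 kg/d.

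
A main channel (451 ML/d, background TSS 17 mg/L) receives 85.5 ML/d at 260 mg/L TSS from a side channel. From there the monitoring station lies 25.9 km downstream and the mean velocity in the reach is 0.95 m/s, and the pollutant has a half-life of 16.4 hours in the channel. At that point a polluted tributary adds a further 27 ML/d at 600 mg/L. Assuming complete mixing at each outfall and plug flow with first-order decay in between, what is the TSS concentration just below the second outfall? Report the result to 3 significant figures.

Flow-weighted average: C = (451.0·17.00 + 85.50·260.0) / 536.5 = 29900/536.5 = 55.73 mg/L; combined flow 536.5 ML/d.
Travel time t = 25.9·1000 / 0.95 = 27260 s = 7.573 h.
Half-life 16.4 h → k = ln 2 / 16.4 = 0.04227 h⁻¹ = 1.014 d⁻¹.
Decay over the reach: 55.73·exp(−kt) = 55.73·0.7261 = 40.46 mg/L.
At the second outfall, C = (536.5·40.46 + 27.00·600.0) / (536.5 + 27.00) = 67.27 mg/L.

67.3 mg/L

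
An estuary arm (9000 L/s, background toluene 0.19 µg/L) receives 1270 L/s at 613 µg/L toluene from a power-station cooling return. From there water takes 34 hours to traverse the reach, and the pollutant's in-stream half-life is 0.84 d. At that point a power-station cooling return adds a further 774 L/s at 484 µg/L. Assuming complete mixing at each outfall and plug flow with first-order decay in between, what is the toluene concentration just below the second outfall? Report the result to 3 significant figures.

Mass balance: C = (9000·0.1900 + 1270·613.0) / 10270 = 780200/10270 = 75.97 µg/L; combined flow 10270 L/s.
Half-life 0.84 d → k = ln 2 / 0.84 = 0.8252 d⁻¹.
After decay, C = 75.97 × e^(−kt) = 75.97 × 0.3107 = 23.60 µg/L.
Second outfall: C = (10270·23.60 + 774.0·484.0)/11040 = 55.87 µg/L.

55.9 µg/L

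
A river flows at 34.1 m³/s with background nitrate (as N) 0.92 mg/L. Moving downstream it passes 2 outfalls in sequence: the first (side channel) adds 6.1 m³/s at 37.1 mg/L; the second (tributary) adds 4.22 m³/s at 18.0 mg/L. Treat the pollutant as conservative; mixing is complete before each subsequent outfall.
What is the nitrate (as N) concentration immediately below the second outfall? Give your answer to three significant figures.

Below outfall 1: Q → 40.20 m³/s, C = (34.10·0.9200 + 6.100·37.10)/40.20 = 6.410 mg/L.
Below outfall 2: Q → 44.42 m³/s, C = (40.20·6.410 + 4.220·18.00)/44.42 = 7.511 mg/L.

7.51 mg/L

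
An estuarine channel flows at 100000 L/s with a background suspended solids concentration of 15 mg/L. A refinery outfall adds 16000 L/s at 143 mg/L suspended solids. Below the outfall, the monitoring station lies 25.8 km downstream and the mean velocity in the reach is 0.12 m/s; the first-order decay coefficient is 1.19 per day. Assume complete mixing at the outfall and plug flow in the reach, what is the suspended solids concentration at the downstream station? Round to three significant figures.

After mixing, C = (100000·15.00 + 16000·143.0) / 116000 = 3788000/116000 = 32.66 mg/L.
Travel time t = 25.8·1000 / 0.12 = 215000 s = 59.72 h.
First-order decay: C = 32.66·exp(−k·t) = 32.66·0.05176 = 1.690 mg/L.

1.69 mg/L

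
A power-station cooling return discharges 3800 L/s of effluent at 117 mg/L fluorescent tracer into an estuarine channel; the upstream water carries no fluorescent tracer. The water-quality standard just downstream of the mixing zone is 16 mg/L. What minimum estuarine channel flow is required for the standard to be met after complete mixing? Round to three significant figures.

24000 L/s

Set C_mix = 16: (Q·0 + 3800·117.0) / (Q + 3800) = 16
→ Q = 3800·(117.0 − 16)/(16 − 0) = 23990 L/s.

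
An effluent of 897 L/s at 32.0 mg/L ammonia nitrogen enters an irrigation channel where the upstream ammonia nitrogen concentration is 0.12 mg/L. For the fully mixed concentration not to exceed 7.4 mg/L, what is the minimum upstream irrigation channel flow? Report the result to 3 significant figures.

3030 L/s

Set C_mix = 7.4: (Q·0.1200 + 897.0·32.00) / (Q + 897.0) = 7.4
→ Q = 897.0·(32.00 − 7.4)/(7.4 − 0.1200) = 3031 L/s.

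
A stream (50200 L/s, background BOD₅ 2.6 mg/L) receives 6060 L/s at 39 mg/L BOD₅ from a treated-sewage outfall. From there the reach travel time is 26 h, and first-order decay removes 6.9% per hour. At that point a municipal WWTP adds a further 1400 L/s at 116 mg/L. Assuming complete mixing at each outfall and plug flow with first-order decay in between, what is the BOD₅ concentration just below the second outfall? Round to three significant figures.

Mass balance: C = (50200·2.600 + 6060·39.00) / 56260 = 366900/56260 = 6.521 mg/L; combined flow 56260 L/s.
6.9%/h lost → k = −ln(1 − 0.069) = 0.07150 h⁻¹.
Decay over the reach: 6.521·exp(−kt) = 6.521·0.1558 = 1.016 mg/L.
At the second outfall, C = (56260·1.016 + 1400·116.0) / (56260 + 1400) = 3.808 mg/L.

3.81 mg/L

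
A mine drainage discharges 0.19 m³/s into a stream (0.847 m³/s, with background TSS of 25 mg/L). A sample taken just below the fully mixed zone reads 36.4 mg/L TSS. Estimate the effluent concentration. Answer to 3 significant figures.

87.2 mg/L

Mass balance: 0.8470·25.00 + 0.1900·Cₑ = 1.037·36.40
→ Cₑ = (1.037·36.40 − 0.8470·25.00) / 0.1900 = 87.22 mg/L.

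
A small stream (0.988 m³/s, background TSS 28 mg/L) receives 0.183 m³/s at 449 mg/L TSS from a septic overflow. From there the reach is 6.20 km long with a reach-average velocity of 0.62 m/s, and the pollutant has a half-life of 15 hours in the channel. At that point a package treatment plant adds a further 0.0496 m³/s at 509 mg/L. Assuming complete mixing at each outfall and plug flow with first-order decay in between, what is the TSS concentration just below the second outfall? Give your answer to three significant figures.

Conservation of mass: C = (0.9880·28.00 + 0.1830·449.0) / 1.171 = 109.8/1.171 = 93.79 mg/L; combined flow 1.171 m³/s.
Travel time t = 6.20·1000 / 0.62 = 10000 s = 2.778 h.
Half-life 15 h → k = ln 2 / 15 = 0.04621 h⁻¹ = 1.109 d⁻¹.
After decay, C = 93.79 × e^(−kt) = 93.79 × 0.8795 = 82.49 mg/L.
At the second outfall, C = (1.171·82.49 + 0.04960·509.0) / (1.171 + 0.04960) = 99.83 mg/L.

99.8 mg/L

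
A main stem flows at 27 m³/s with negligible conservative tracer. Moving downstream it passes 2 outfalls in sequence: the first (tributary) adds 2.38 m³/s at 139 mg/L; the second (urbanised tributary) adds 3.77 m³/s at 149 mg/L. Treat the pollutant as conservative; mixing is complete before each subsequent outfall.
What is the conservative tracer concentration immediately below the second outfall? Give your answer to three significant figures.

Outfall 1: combined Q = 29.38 m³/s; C = (27.00·0 + 2.380·139.0)/29.38 = 11.26 mg/L.
Outfall 2: combined Q = 33.15 m³/s; C = (29.38·11.26 + 3.770·149.0)/33.15 = 26.92 mg/L.

26.9 mg/L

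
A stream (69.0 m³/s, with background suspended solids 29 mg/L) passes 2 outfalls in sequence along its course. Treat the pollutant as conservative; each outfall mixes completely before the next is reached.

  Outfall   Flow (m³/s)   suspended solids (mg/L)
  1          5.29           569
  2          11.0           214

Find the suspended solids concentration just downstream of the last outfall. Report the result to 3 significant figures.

86.4 mg/L

Outfall 1: combined Q = 74.29 m³/s; C = (69.00·29.00 + 5.290·569.0)/74.29 = 67.45 mg/L.
Outfall 2: combined Q = 85.29 m³/s; C = (74.29·67.45 + 11.00·214.0)/85.29 = 86.35 mg/L.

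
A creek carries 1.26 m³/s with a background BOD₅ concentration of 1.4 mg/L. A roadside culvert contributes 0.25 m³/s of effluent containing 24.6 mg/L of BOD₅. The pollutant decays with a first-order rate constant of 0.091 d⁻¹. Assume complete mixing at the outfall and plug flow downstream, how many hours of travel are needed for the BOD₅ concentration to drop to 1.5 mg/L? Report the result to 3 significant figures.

Mass balance: C = (1.260·1.400 + 0.2500·24.60) / 1.510 = 7.914/1.510 = 5.241 mg/L.
5.241·exp(−k·t) = 1.5 → t = ln(5.241/1.5)/k = 1188000 s = 329.9 h.

330 h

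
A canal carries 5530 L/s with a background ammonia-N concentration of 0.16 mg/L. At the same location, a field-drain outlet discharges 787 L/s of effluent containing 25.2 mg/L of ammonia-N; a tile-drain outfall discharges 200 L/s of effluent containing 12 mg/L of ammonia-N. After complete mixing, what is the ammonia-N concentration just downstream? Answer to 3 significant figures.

3.55 mg/L

Flow-weighted average: C = (5530·0.1600 + 787.0·25.20 + 200.0·12.00) / 6517 = 23120/6517 = 3.547 mg/L.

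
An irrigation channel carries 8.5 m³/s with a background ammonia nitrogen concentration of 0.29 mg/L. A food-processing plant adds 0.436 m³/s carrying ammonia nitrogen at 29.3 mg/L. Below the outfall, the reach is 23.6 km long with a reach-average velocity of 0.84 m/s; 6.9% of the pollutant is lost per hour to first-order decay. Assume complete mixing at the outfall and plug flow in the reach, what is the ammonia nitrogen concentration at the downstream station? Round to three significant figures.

Mixed concentration C = ΣQC/ΣQ = (8.500·0.2900 + 0.4360·29.30) / 8.936 = 15.24/8.936 = 1.705 mg/L.
Travel time t = 23.6·1000 / 0.84 = 28100 s = 7.804 h.
6.9%/h lost → k = −ln(1 − 0.069) = 0.07150 h⁻¹.
First-order decay: C = 1.705·exp(−k·t) = 1.705·0.5724 = 0.9761 mg/L.

0.976 mg/L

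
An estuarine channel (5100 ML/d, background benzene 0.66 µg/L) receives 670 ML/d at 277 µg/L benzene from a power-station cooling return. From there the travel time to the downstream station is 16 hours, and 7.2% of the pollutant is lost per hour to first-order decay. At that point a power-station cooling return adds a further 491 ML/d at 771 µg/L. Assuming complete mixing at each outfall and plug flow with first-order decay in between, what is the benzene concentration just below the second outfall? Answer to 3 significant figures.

69.6 µg/L

Mass balance: C = (5100·0.6600 + 670.0·277.0) / 5770 = 189000/5770 = 32.75 µg/L; combined flow 5770 ML/d.
7.2%/h lost → k = −ln(1 − 0.072) = 0.07472 h⁻¹.
After decay, C = 32.75 × e^(−kt) = 32.75 × 0.3025 = 9.907 µg/L.
Second outfall: C = (5770·9.907 + 491.0·771.0)/6261 = 69.59 µg/L.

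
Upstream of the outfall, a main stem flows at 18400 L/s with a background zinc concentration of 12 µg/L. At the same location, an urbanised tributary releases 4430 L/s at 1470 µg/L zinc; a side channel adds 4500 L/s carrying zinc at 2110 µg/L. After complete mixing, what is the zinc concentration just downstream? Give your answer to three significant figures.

After mixing, C = (18400·12.00 + 4430·1470 + 4500·2110) / 27330 = 16230000/27330 = 593.8 µg/L.

594 µg/L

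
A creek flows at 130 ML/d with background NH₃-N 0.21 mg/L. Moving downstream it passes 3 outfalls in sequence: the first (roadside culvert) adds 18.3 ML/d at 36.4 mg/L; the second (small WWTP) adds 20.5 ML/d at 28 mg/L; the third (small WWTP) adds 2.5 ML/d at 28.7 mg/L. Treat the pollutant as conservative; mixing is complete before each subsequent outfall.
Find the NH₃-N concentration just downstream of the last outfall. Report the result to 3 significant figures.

7.82 mg/L

Outfall 1: combined Q = 148.3 ML/d; C = (130.0·0.2100 + 18.30·36.40)/148.3 = 4.676 mg/L.
Outfall 2: combined Q = 168.8 ML/d; C = (148.3·4.676 + 20.50·28.00)/168.8 = 7.508 mg/L.
Outfall 3: combined Q = 171.3 ML/d; C = (168.8·7.508 + 2.500·28.70)/171.3 = 7.818 mg/L.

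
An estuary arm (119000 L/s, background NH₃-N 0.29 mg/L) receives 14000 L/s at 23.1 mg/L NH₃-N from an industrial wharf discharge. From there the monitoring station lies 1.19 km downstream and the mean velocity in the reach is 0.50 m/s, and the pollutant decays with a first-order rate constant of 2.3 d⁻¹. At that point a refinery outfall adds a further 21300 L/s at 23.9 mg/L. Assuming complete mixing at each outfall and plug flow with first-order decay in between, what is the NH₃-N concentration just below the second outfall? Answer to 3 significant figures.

5.48 mg/L

Conservation of mass: C = (119000·0.2900 + 14000·23.10) / 133000 = 357900/133000 = 2.691 mg/L; combined flow 133000 L/s.
Travel time t = 1.19·1000 / 0.50 = 2380 s = 0.6611 h.
Applying C = C₀e^(−kt): 2.691 × 0.9386 = 2.526 mg/L.
At the second outfall, C = (133000·2.526 + 21300·23.90) / (133000 + 21300) = 5.476 mg/L.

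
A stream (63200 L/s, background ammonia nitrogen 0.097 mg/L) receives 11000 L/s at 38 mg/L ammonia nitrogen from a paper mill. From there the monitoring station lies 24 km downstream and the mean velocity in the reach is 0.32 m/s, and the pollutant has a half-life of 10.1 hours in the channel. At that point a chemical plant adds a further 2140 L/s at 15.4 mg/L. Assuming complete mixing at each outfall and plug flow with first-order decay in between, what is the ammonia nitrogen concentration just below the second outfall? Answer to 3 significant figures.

1.76 mg/L

Mixed concentration C = ΣQC/ΣQ = (63200·0.09700 + 11000·38.00) / 74200 = 424100/74200 = 5.716 mg/L; combined flow 74200 L/s.
Travel time t = 24·1000 / 0.32 = 75000 s = 20.83 h.
Half-life 10.1 h → k = ln 2 / 10.1 = 0.06863 h⁻¹ = 1.647 d⁻¹.
First-order decay: C = 5.716·exp(−k·t) = 5.716·0.2394 = 1.368 mg/L.
Second outfall: C = (74200·1.368 + 2140·15.40)/76340 = 1.762 mg/L.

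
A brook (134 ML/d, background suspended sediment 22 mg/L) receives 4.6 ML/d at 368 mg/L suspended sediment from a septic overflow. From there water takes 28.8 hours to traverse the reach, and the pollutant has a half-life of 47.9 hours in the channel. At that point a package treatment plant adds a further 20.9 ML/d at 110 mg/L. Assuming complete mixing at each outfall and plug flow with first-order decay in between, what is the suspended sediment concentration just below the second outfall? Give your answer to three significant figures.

33.6 mg/L

Flow-weighted average: C = (134.0·22.00 + 4.600·368.0) / 138.6 = 4641/138.6 = 33.48 mg/L; combined flow 138.6 ML/d.
Half-life 47.9 h → k = ln 2 / 47.9 = 0.01447 h⁻¹ = 0.3473 d⁻¹.
Applying C = C₀e^(−kt): 33.48 × 0.6592 = 22.07 mg/L.
Second outfall: C = (138.6·22.07 + 20.90·110.0)/159.5 = 33.59 mg/L.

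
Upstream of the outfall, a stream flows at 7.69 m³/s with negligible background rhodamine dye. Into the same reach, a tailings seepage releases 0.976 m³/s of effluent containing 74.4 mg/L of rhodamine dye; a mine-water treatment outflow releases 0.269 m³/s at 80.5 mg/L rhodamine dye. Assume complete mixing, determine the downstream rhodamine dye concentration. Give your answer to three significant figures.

Flow-weighted average: C = (7.690·0 + 0.9760·74.40 + 0.2690·80.50) / 8.935 = 94.27/8.935 = 10.55 mg/L.

10.6 mg/L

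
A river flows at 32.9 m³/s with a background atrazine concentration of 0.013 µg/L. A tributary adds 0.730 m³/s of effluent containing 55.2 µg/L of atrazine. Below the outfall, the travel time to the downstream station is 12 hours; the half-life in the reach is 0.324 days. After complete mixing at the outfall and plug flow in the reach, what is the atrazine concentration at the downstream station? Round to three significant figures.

0.415 µg/L

After mixing, C = (32.90·0.01300 + 0.7300·55.20) / 33.63 = 40.72/33.63 = 1.211 µg/L.
Half-life 0.324 d → k = ln 2 / 0.324 = 2.139 d⁻¹.
Applying C = C₀e^(−kt): 1.211 × 0.3431 = 0.4155 µg/L.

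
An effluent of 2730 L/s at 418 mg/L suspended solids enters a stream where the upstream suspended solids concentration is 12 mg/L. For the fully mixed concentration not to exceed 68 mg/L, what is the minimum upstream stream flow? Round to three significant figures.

Set C_mix = 68: (Q·12.00 + 2730·418.0) / (Q + 2730) = 68
→ Q = 2730·(418.0 − 68)/(68 − 12.00) = 17060 L/s.

17100 L/s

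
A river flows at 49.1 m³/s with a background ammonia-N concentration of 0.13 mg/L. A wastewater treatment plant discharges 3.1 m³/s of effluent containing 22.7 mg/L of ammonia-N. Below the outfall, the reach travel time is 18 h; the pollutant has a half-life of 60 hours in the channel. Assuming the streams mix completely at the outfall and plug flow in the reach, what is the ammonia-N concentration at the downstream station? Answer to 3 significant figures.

1.19 mg/L

Flow-weighted average: C = (49.10·0.1300 + 3.100·22.70) / 52.20 = 76.75/52.20 = 1.470 mg/L.
Half-life 60 h → k = ln 2 / 60 = 0.01155 h⁻¹ = 0.2773 d⁻¹.
Applying C = C₀e^(−kt): 1.470 × 0.8123 = 1.194 mg/L.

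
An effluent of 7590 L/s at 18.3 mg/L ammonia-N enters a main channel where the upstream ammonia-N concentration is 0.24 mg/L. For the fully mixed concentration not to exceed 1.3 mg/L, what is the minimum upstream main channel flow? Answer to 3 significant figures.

Set C_mix = 1.3: (Q·0.2400 + 7590·18.30) / (Q + 7590) = 1.3
→ Q = 7590·(18.30 − 1.3)/(1.3 − 0.2400) = 121700 L/s.

122000 L/s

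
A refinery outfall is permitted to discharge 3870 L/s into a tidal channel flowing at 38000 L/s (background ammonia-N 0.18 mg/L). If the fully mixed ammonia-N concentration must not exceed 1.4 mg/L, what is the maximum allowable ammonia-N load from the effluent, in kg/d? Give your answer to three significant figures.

Mass balance at the limit: 38000·0.1800 + 3870·Cₑ = 41870·1.4 → Cₑ = 13.38 mg/L.
3870 L/s = 3.870 m³/s. Load = 3.870 m³/s × 13.38 g/m³ × 86 400 s/d = 4474 kg/d.

4470 kg/d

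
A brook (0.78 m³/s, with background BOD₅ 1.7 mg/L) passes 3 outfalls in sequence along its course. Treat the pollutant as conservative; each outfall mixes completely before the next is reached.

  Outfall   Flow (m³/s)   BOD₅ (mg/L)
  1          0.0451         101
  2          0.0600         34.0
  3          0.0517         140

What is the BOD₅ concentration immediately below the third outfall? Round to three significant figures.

16.2 mg/L

Below outfall 1: Q → 0.8251 m³/s, C = (0.7800·1.700 + 0.04510·101.0)/0.8251 = 7.128 mg/L.
Below outfall 2: Q → 0.8851 m³/s, C = (0.8251·7.128 + 0.06000·34.00)/0.8851 = 8.949 mg/L.
Below outfall 3: Q → 0.9368 m³/s, C = (0.8851·8.949 + 0.05170·140.0)/0.9368 = 16.18 mg/L.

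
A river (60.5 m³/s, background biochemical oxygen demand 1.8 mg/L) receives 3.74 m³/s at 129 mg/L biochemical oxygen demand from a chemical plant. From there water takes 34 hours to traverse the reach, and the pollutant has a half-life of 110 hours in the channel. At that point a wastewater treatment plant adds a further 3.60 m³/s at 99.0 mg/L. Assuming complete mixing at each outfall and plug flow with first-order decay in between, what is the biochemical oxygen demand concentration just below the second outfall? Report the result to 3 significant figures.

12.3 mg/L

After mixing, C = (60.50·1.800 + 3.740·129.0) / 64.24 = 591.4/64.24 = 9.205 mg/L; combined flow 64.24 m³/s.
Half-life 110 h → k = ln 2 / 110 = 0.006301 h⁻¹ = 0.1512 d⁻¹.
Applying C = C₀e^(−kt): 9.205 × 0.8072 = 7.430 mg/L.
Second outfall: C = (64.24·7.430 + 3.600·99.00)/67.84 = 12.29 mg/L.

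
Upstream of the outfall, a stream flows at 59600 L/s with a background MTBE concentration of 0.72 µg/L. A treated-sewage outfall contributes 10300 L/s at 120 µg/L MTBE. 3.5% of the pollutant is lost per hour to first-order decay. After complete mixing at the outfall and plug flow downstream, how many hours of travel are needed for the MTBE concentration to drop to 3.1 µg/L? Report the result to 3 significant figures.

After mixing, C = (59600·0.7200 + 10300·120.0) / 69900 = 1279000/69900 = 18.30 µg/L.
3.5%/h lost → k = −ln(1 − 0.035) = 0.03563 h⁻¹.
18.30·exp(−k·t) = 3.1 → t = ln(18.30/3.1)/k = 179400 s = 49.83 h.

49.8 h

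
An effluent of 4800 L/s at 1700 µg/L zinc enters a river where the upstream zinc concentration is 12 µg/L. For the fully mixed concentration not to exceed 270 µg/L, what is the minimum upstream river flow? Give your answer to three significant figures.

26600 L/s

Set C_mix = 270: (Q·12.00 + 4800·1700) / (Q + 4800) = 270
→ Q = 4800·(1700 − 270)/(270 − 12.00) = 26600 L/s.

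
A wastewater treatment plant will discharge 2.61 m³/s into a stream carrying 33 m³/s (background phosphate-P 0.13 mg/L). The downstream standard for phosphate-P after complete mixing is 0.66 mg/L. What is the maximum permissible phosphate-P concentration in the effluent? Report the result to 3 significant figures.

7.36 mg/L

At the limit, (Qr·Cr + Qe·Cₑ)/(Qr + Qe) = 0.66:
Cₑ = (35.61·0.66 − 33.00·0.1300) / 2.610 = 7.361 mg/L.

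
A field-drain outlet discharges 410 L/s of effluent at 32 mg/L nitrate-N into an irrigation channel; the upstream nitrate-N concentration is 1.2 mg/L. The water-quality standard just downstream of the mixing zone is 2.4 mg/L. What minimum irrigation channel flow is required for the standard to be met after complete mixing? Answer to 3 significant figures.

Set C_mix = 2.4: (Q·1.200 + 410.0·32.00) / (Q + 410.0) = 2.4
→ Q = 410.0·(32.00 − 2.4)/(2.4 − 1.200) = 10110 L/s.

10100 L/s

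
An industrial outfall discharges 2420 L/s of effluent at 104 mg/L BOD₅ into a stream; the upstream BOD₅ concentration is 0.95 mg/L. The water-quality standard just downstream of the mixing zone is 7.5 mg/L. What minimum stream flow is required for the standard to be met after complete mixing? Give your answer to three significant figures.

35700 L/s

Set C_mix = 7.5: (Q·0.9500 + 2420·104.0) / (Q + 2420) = 7.5
→ Q = 2420·(104.0 − 7.5)/(7.5 − 0.9500) = 35650 L/s.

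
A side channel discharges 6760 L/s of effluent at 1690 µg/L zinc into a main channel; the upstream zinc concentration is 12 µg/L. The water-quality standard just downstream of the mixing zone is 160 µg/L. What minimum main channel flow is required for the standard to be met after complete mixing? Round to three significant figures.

69900 L/s

Set C_mix = 160: (Q·12.00 + 6760·1690) / (Q + 6760) = 160
→ Q = 6760·(1690 − 160)/(160 − 12.00) = 69880 L/s.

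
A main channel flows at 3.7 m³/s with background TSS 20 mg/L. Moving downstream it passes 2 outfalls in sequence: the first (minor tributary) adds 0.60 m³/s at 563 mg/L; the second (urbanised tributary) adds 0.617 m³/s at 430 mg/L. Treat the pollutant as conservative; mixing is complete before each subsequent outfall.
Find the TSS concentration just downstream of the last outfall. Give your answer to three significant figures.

138 mg/L

Outfall 1: combined Q = 4.300 m³/s; C = (3.700·20.00 + 0.6000·563.0)/4.300 = 95.77 mg/L.
Outfall 2: combined Q = 4.917 m³/s; C = (4.300·95.77 + 0.6170·430.0)/4.917 = 137.7 mg/L.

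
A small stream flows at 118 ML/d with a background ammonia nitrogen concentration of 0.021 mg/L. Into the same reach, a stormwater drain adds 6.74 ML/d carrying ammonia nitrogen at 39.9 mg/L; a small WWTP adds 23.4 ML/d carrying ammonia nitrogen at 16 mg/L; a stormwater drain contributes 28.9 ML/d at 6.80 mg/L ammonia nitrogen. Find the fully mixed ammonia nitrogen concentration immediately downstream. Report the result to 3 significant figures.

4.76 mg/L

Mixed concentration C = ΣQC/ΣQ = (118.0·0.02100 + 6.740·39.90 + 23.40·16.00 + 28.90·6.800) / 177.0 = 842.3/177.0 = 4.758 mg/L.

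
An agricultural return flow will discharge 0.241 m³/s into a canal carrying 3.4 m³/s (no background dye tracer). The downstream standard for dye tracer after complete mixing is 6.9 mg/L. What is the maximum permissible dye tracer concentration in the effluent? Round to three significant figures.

104 mg/L

At the limit, (Qr·Cr + Qe·Cₑ)/(Qr + Qe) = 6.9:
Cₑ = (3.641·6.9 − 3.400·0) / 0.2410 = 104.2 mg/L.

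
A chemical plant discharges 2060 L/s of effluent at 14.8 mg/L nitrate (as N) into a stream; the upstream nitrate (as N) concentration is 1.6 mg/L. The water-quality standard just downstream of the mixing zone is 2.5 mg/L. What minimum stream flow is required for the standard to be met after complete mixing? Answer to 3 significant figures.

28200 L/s

Set C_mix = 2.5: (Q·1.600 + 2060·14.80) / (Q + 2060) = 2.5
→ Q = 2060·(14.80 − 2.5)/(2.5 − 1.600) = 28150 L/s.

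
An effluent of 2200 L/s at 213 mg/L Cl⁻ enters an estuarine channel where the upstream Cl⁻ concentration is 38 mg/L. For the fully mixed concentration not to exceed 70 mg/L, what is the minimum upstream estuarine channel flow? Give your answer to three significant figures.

Set C_mix = 70: (Q·38.00 + 2200·213.0) / (Q + 2200) = 70
→ Q = 2200·(213.0 − 70)/(70 − 38.00) = 9831 L/s.

9830 L/s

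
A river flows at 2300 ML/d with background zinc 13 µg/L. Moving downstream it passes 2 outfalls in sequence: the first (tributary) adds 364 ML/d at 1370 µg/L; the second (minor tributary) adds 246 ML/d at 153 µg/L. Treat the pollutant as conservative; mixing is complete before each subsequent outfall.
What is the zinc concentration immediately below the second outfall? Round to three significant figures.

195 µg/L

Outfall 1: combined Q = 2664 ML/d; C = (2300·13.00 + 364.0·1370)/2664 = 198.4 µg/L.
Outfall 2: combined Q = 2910 ML/d; C = (2664·198.4 + 246.0·153.0)/2910 = 194.6 µg/L.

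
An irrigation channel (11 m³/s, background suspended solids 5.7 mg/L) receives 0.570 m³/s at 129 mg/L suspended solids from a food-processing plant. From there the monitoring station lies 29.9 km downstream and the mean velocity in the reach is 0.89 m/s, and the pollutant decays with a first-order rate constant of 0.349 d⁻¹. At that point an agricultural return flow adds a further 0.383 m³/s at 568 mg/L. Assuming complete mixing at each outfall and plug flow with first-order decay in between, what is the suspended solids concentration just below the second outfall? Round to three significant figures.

Mass balance: C = (11.00·5.700 + 0.5700·129.0) / 11.57 = 136.2/11.57 = 11.77 mg/L; combined flow 11.57 m³/s.
Travel time t = 29.9·1000 / 0.89 = 33600 s = 9.332 h.
First-order decay: C = 11.77·exp(−k·t) = 11.77·0.8731 = 10.28 mg/L.
Second outfall: C = (11.57·10.28 + 0.3830·568.0)/11.95 = 28.15 mg/L.

28.2 mg/L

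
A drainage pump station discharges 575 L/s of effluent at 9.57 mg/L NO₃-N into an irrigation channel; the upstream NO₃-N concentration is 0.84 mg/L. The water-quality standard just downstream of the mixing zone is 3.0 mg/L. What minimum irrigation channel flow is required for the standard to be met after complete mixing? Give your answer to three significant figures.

Set C_mix = 3.0: (Q·0.8400 + 575.0·9.570) / (Q + 575.0) = 3.0
→ Q = 575.0·(9.570 − 3.0)/(3.0 − 0.8400) = 1749 L/s.

1750 L/s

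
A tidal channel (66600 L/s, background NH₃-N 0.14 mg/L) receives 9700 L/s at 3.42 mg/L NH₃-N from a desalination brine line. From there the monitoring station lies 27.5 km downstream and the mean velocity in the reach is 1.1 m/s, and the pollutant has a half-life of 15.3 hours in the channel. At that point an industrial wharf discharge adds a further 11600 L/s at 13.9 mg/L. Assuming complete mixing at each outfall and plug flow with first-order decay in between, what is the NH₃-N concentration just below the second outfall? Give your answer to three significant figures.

2.19 mg/L

Flow-weighted average: C = (66600·0.1400 + 9700·3.420) / 76300 = 42500/76300 = 0.5570 mg/L; combined flow 76300 L/s.
Travel time t = 27.5·1000 / 1.1 = 25000 s = 6.944 h.
Half-life 15.3 h → k = ln 2 / 15.3 = 0.04530 h⁻¹ = 1.087 d⁻¹.
First-order decay: C = 0.5570·exp(−k·t) = 0.5570·0.7301 = 0.4066 mg/L.
Second outfall: C = (76300·0.4066 + 11600·13.90)/87900 = 2.187 mg/L.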